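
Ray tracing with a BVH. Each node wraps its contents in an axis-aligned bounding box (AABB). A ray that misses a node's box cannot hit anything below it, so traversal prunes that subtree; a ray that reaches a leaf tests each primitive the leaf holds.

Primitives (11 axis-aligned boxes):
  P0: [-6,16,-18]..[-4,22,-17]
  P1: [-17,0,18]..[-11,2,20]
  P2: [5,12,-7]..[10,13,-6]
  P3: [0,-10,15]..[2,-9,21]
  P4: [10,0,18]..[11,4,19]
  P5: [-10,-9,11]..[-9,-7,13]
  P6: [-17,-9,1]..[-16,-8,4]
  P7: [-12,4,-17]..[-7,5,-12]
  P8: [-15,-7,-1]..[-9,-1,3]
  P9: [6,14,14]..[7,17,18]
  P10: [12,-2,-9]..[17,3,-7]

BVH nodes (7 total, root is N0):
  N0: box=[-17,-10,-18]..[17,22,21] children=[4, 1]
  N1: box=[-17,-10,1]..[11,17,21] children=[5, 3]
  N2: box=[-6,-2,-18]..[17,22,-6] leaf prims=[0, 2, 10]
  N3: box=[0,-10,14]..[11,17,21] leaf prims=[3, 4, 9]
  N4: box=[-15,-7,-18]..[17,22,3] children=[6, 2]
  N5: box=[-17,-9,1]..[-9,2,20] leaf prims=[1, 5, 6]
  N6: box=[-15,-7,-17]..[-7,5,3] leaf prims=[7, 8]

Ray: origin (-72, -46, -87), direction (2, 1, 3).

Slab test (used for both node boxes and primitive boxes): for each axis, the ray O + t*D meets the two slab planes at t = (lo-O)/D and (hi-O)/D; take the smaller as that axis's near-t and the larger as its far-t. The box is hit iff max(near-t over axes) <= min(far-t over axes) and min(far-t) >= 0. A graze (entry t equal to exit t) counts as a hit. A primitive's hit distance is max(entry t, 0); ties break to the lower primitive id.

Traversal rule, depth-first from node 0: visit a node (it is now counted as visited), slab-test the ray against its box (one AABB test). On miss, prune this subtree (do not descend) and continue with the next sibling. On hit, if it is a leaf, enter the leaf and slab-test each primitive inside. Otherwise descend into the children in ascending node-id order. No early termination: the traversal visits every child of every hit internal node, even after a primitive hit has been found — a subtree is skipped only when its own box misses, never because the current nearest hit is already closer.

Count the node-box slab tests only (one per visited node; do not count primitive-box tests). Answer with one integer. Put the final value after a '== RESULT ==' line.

Trace the traversal:
N0 x:[55/2,89/2] y:[36,68] z:[23,36] -> hit [36,36], descend [1, 4]
  N1 x:[55/2,83/2] y:[36,63] z:[88/3,36] -> hit [36,36], descend [3, 5]
    N3 x:[36,83/2] y:[36,63] z:[101/3,36] -> hit [36,36] leaf, test {P3@t=36, P4(miss), P9(miss)}
    N5 x:[55/2,63/2] y:[37,48] z:[88/3,107/3] -> miss, prune
  N4 x:[57/2,89/2] y:[39,68] z:[23,30] -> miss, prune

Visited [0, 1, 3, 5, 4]. Tests: 5 box, 1 leaf. Nearest: P3.

== RESULT ==
5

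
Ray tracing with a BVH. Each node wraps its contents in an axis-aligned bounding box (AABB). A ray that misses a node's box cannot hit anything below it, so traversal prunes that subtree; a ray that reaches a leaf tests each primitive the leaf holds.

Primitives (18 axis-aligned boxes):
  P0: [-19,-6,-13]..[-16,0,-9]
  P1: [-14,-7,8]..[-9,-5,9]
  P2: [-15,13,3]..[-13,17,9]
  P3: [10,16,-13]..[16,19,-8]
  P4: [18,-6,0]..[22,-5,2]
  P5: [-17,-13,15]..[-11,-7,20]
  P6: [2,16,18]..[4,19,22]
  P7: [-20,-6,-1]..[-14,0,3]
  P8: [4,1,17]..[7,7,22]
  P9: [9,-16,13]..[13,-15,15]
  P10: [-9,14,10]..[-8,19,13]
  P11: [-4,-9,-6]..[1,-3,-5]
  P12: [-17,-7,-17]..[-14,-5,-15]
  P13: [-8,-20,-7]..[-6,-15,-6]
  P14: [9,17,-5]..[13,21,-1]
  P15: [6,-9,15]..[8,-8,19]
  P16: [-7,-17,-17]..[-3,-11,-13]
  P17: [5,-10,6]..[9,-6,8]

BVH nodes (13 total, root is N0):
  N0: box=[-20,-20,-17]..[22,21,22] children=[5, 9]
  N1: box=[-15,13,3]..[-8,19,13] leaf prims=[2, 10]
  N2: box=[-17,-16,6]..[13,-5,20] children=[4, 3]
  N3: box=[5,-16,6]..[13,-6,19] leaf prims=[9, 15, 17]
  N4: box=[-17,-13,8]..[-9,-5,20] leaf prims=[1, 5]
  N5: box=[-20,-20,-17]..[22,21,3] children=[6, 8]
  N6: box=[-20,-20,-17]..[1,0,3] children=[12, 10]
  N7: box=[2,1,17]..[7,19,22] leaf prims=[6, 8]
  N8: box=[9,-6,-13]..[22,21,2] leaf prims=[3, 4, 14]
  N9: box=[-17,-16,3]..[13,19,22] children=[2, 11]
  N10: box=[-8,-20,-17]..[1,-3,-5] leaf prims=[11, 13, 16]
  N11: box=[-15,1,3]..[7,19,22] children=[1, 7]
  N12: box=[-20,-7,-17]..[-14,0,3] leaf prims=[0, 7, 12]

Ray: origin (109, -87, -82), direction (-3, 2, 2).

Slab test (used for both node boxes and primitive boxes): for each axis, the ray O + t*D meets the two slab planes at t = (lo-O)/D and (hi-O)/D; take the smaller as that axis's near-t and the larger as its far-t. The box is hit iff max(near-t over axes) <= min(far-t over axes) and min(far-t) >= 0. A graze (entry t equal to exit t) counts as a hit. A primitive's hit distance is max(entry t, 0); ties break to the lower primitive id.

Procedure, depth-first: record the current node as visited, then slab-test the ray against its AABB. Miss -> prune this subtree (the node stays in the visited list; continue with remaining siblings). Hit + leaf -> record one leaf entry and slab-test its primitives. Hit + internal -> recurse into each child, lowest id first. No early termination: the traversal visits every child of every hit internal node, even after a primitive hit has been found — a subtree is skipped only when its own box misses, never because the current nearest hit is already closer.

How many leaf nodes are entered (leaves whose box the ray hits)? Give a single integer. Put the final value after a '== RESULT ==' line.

Traverse from the root:
N0 x:[29,43] y:[67/2,54] z:[65/2,52] -> hit [67/2,43], descend [5, 9]
  N5 x:[29,43] y:[67/2,54] z:[65/2,85/2] -> hit [67/2,85/2], descend [6, 8]
    N6 x:[36,43] y:[67/2,87/2] z:[65/2,85/2] -> hit [36,85/2], descend [10, 12]
      N10 x:[36,39] y:[67/2,42] z:[65/2,77/2] -> hit [36,77/2] leaf, test {P11(miss), P13(miss), P16(miss)}
      N12 x:[41,43] y:[40,87/2] z:[65/2,85/2] -> hit [41,85/2] leaf, test {P0(miss), P7@t=41, P12(miss)}
    N8 x:[29,100/3] y:[81/2,54] z:[69/2,42] -> miss, prune
  N9 x:[32,42] y:[71/2,53] z:[85/2,52] -> miss, prune

7 AABB tests over nodes [0, 5, 6, 10, 12, 8, 9]; 2 leaves entered; closest P7.

== RESULT ==
2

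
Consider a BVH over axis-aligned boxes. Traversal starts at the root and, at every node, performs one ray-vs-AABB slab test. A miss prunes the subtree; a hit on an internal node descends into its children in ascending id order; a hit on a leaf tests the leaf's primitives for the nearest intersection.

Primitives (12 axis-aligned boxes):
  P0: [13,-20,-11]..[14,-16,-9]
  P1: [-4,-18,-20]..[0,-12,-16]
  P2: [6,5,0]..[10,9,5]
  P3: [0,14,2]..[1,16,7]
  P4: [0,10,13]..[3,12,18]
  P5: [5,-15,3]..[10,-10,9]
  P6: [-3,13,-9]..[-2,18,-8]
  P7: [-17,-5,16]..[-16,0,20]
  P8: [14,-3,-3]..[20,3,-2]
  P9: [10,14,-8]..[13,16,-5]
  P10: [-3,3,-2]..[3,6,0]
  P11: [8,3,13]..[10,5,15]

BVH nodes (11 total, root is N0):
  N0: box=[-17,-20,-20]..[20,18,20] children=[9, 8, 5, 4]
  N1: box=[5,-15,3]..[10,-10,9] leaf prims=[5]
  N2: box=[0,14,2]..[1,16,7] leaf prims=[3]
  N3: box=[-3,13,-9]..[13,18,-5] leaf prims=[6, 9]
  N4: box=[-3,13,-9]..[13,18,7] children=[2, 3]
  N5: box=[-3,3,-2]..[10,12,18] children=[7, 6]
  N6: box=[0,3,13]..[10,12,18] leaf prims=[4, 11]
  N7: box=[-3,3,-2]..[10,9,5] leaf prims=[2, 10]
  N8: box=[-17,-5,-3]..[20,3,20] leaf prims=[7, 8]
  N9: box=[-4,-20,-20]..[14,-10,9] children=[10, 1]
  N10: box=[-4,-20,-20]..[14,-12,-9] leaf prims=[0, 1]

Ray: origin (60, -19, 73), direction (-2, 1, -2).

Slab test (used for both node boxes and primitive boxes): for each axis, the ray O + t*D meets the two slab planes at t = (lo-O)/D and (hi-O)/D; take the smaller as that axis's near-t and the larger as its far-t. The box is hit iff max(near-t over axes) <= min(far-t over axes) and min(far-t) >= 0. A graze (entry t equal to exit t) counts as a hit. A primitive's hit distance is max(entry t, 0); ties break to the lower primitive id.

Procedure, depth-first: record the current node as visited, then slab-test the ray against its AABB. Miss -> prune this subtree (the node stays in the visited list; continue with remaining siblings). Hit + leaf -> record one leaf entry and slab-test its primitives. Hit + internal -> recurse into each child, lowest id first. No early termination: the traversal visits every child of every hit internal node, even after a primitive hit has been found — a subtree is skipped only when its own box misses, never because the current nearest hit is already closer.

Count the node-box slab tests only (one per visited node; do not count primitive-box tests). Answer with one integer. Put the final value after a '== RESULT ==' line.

Traverse from the root:
N0 x:[20,77/2] y:[-1,37] z:[53/2,93/2] -> hit [53/2,37], descend [4, 5, 8, 9]
  N4 x:[47/2,63/2] y:[32,37] z:[33,41] -> miss, prune
  N5 x:[25,63/2] y:[22,31] z:[55/2,75/2] -> hit [55/2,31], descend [6, 7]
    N6 x:[25,30] y:[22,31] z:[55/2,30] -> hit [55/2,30] leaf, test {P4@t=29, P11(miss)}
    N7 x:[25,63/2] y:[22,28] z:[34,75/2] -> miss, prune
  N8 x:[20,77/2] y:[14,22] z:[53/2,38] -> miss, prune
  N9 x:[23,32] y:[-1,9] z:[32,93/2] -> miss, prune

7 AABB tests over nodes [0, 4, 5, 6, 7, 8, 9]; 1 leaf entered; closest P4.

== RESULT ==
7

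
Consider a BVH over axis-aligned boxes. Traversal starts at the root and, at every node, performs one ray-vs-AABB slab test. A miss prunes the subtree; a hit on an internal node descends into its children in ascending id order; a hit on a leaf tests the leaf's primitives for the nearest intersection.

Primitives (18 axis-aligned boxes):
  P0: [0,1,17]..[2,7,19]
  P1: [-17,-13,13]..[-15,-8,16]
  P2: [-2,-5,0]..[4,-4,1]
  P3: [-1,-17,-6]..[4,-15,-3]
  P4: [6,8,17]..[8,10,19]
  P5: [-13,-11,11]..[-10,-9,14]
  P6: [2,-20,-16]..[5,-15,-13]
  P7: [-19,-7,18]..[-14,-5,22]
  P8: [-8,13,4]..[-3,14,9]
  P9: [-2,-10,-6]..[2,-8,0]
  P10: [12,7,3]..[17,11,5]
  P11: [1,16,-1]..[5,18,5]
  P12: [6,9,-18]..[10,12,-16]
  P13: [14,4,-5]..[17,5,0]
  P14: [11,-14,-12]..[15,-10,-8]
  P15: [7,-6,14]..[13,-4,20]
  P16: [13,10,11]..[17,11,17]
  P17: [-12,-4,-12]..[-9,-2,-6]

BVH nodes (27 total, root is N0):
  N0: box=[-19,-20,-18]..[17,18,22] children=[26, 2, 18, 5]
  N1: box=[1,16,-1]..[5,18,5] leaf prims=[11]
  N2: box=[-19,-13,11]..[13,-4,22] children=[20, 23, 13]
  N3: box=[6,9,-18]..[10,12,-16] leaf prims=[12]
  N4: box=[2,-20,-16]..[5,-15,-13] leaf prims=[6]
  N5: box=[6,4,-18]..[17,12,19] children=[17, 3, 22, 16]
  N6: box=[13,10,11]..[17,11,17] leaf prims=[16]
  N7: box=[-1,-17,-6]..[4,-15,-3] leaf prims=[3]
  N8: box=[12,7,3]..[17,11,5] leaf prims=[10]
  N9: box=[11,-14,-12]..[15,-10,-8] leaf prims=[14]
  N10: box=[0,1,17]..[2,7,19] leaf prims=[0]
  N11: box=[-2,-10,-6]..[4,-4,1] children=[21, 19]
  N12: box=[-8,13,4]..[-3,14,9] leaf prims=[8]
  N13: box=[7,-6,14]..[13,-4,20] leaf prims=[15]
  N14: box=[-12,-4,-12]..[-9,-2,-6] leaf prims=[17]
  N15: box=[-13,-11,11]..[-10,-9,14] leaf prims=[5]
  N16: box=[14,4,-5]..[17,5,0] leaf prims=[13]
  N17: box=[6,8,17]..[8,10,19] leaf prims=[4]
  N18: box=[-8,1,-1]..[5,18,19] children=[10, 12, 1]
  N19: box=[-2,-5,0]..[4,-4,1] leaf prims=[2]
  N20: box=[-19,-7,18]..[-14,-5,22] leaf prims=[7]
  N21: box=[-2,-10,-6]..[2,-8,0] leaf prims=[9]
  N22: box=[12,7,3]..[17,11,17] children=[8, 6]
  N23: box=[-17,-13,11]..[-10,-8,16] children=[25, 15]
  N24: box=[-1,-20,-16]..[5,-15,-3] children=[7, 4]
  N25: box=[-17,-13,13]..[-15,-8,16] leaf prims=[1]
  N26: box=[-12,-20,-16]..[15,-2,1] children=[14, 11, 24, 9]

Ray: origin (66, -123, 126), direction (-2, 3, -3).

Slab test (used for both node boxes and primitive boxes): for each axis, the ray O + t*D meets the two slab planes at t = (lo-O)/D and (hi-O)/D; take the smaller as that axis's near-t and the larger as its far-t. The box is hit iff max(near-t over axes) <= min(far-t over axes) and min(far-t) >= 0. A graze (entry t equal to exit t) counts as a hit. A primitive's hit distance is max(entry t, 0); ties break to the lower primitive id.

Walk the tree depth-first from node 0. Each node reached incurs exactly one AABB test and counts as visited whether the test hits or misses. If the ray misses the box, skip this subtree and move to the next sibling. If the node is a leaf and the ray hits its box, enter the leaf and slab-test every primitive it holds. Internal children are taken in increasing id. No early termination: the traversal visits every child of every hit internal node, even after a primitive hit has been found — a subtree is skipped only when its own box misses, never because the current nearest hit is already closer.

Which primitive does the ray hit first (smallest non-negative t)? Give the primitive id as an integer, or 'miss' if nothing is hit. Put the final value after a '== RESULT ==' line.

Traverse from the root:
N0 x:[49/2,85/2] y:[103/3,47] z:[104/3,48] -> hit [104/3,85/2], descend [2, 5, 18, 26]
  N2 x:[53/2,85/2] y:[110/3,119/3] z:[104/3,115/3] -> hit [110/3,115/3], descend [13, 20, 23]
    N13 x:[53/2,59/2] y:[39,119/3] z:[106/3,112/3] -> miss, prune
    N20 x:[40,85/2] y:[116/3,118/3] z:[104/3,36] -> miss, prune
    N23 x:[38,83/2] y:[110/3,115/3] z:[110/3,115/3] -> hit [38,115/3], descend [15, 25]
      N15 x:[38,79/2] y:[112/3,38] z:[112/3,115/3] -> hit [38,38] leaf, test {P5@t=38}
      N25 x:[81/2,83/2] y:[110/3,115/3] z:[110/3,113/3] -> miss, prune
  N5 x:[49/2,30] y:[127/3,45] z:[107/3,48] -> miss, prune
  N18 x:[61/2,37] y:[124/3,47] z:[107/3,127/3] -> miss, prune
  N26 x:[51/2,39] y:[103/3,121/3] z:[125/3,142/3] -> miss, prune

Visited [0, 2, 13, 20, 23, 15, 25, 5, 18, 26]. Tests: 10 box, 1 leaf. Nearest: P5.

== RESULT ==
5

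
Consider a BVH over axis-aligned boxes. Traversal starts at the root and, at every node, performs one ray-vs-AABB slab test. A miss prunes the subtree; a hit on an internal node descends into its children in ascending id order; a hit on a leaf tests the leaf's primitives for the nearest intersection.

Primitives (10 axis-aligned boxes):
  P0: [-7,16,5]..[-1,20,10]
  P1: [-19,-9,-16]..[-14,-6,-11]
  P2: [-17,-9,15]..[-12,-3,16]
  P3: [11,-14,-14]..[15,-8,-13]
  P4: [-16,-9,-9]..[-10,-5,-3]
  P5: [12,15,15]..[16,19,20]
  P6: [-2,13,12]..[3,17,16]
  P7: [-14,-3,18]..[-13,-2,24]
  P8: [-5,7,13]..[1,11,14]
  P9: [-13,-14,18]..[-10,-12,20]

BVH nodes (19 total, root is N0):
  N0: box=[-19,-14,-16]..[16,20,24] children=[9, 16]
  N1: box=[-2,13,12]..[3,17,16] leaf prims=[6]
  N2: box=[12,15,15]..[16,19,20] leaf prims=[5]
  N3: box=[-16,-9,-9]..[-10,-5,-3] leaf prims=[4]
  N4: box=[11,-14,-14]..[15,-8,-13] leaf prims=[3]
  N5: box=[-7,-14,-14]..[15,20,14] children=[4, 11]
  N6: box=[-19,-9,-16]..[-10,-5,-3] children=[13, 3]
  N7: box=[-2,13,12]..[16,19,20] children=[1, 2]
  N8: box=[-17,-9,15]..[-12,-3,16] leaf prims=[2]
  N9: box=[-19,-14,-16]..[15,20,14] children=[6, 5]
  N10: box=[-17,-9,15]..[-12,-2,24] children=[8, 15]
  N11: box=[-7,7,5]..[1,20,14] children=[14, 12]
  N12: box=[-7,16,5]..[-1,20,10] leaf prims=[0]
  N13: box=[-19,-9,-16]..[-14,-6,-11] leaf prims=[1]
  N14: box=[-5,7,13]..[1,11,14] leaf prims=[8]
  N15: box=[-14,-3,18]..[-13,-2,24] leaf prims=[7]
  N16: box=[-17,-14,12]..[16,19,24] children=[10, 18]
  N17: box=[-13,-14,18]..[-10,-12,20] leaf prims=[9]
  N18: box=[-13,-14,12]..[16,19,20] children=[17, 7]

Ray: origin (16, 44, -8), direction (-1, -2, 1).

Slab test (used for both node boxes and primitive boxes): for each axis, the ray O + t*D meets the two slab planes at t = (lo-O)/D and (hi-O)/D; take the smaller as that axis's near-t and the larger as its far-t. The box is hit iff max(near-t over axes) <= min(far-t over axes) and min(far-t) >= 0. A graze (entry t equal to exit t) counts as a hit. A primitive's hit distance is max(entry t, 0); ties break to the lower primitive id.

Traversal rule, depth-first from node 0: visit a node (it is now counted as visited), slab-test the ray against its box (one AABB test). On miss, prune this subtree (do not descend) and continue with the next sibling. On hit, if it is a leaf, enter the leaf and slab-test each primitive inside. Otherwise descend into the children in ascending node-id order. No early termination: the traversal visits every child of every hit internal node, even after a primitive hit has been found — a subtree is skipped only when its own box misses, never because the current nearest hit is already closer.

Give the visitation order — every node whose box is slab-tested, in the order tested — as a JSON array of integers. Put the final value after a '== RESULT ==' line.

Traverse from the root:
N0 x:[0,35] y:[12,29] z:[-8,32] -> hit [12,29], descend [9, 16]
  N9 x:[1,35] y:[12,29] z:[-8,22] -> hit [12,22], descend [5, 6]
    N5 x:[1,23] y:[12,29] z:[-6,22] -> hit [12,22], descend [4, 11]
      N4 x:[1,5] y:[26,29] z:[-6,-5] -> miss, prune
      N11 x:[15,23] y:[12,37/2] z:[13,22] -> hit [15,37/2], descend [12, 14]
        N12 x:[17,23] y:[12,14] z:[13,18] -> miss, prune
        N14 x:[15,21] y:[33/2,37/2] z:[21,22] -> miss, prune
    N6 x:[26,35] y:[49/2,53/2] z:[-8,5] -> miss, prune
  N16 x:[0,33] y:[25/2,29] z:[20,32] -> hit [20,29], descend [10, 18]
    N10 x:[28,33] y:[23,53/2] z:[23,32] -> miss, prune
    N18 x:[0,29] y:[25/2,29] z:[20,28] -> hit [20,28], descend [7, 17]
      N7 x:[0,18] y:[25/2,31/2] z:[20,28] -> miss, prune
      N17 x:[26,29] y:[28,29] z:[26,28] -> hit [28,28] leaf, test {P9@t=28}

order=[0, 9, 5, 4, 11, 12, 14, 6, 16, 10, 18, 7, 17]  |boxes|=13  |leaves|=1  hit=P9

== RESULT ==
[0, 9, 5, 4, 11, 12, 14, 6, 16, 10, 18, 7, 17]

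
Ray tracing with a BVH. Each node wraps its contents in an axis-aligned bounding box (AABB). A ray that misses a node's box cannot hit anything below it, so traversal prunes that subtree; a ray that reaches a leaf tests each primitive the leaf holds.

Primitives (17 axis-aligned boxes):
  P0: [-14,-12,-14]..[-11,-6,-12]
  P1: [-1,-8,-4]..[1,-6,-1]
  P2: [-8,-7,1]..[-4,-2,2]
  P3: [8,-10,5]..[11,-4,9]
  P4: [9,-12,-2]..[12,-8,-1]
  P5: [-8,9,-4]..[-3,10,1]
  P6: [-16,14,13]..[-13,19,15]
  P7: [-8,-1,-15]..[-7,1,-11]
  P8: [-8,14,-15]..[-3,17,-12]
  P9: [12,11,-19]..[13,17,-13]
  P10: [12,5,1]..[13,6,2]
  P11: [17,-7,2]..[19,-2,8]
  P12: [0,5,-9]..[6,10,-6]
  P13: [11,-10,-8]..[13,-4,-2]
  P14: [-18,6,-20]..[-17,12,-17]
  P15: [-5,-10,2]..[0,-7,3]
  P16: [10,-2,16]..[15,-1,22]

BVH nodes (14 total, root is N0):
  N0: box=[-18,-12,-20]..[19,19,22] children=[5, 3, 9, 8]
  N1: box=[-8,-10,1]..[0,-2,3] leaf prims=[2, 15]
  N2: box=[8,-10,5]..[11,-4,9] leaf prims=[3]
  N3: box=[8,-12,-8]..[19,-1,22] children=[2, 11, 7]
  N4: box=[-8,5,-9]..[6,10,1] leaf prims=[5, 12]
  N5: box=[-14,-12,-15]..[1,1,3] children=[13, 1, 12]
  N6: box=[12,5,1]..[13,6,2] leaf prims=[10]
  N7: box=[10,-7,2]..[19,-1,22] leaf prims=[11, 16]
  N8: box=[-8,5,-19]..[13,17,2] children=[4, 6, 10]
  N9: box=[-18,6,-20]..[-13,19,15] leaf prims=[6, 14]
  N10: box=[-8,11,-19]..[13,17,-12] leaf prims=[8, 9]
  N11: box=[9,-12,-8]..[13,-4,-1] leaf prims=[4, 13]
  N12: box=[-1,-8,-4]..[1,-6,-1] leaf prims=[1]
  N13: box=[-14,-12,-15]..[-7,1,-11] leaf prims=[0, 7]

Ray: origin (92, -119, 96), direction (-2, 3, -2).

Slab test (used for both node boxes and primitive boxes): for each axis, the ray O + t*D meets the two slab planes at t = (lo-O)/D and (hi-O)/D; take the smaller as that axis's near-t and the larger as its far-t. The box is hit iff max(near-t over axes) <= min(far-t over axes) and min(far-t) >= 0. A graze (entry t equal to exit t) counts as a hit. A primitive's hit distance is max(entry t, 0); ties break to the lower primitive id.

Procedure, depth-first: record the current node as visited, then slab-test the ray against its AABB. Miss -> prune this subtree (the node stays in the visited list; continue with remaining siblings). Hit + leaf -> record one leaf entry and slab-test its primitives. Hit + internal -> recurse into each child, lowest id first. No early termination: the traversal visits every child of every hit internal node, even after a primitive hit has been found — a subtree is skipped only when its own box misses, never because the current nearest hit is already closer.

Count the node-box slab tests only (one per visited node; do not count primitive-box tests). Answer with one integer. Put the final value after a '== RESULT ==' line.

Traverse from the root:
N0 x:[73/2,55] y:[107/3,46] z:[37,58] -> hit [37,46], descend [3, 5, 8, 9]
  N3 x:[73/2,42] y:[107/3,118/3] z:[37,52] -> hit [37,118/3], descend [2, 7, 11]
    N2 x:[81/2,42] y:[109/3,115/3] z:[87/2,91/2] -> miss, prune
    N7 x:[73/2,41] y:[112/3,118/3] z:[37,47] -> hit [112/3,118/3] leaf, test {P11(miss), P16@t=39}
    N11 x:[79/2,83/2] y:[107/3,115/3] z:[97/2,52] -> miss, prune
  N5 x:[91/2,53] y:[107/3,40] z:[93/2,111/2] -> miss, prune
  N8 x:[79/2,50] y:[124/3,136/3] z:[47,115/2] -> miss, prune
  N9 x:[105/2,55] y:[125/3,46] z:[81/2,58] -> miss, prune

8 AABB tests over nodes [0, 3, 2, 7, 11, 5, 8, 9]; 1 leaf entered; closest P16.

== RESULT ==
8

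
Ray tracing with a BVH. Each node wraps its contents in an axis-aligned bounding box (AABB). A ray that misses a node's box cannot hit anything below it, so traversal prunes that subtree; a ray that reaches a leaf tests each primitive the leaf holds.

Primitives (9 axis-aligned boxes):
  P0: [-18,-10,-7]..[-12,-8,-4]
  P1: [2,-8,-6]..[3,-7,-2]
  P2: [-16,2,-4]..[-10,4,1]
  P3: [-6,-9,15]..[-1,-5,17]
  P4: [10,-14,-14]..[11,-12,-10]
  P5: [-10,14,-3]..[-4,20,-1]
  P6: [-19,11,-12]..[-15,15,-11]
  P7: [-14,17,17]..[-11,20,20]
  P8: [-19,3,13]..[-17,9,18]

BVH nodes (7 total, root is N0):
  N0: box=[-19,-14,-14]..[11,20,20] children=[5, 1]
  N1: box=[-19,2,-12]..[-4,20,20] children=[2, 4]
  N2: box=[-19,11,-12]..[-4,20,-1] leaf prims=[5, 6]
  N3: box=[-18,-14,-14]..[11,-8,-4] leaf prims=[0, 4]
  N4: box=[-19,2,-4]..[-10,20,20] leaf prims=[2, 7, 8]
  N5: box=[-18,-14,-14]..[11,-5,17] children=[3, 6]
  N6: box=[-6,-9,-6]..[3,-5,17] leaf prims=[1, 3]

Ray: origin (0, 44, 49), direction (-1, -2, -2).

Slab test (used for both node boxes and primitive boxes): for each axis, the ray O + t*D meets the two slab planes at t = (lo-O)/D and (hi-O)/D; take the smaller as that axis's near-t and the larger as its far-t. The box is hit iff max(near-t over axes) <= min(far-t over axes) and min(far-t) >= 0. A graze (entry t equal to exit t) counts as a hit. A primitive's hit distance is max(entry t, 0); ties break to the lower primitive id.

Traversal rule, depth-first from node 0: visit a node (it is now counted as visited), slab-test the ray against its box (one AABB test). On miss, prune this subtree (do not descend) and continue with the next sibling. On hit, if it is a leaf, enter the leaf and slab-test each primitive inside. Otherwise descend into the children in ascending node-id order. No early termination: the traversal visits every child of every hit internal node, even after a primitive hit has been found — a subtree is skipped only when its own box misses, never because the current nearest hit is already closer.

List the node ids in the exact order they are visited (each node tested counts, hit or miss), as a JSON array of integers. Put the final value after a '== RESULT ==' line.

Trace the traversal:
N0 x:[-11,19] y:[12,29] z:[29/2,63/2] -> hit [29/2,19], descend [1, 5]
  N1 x:[4,19] y:[12,21] z:[29/2,61/2] -> hit [29/2,19], descend [2, 4]
    N2 x:[4,19] y:[12,33/2] z:[25,61/2] -> miss, prune
    N4 x:[10,19] y:[12,21] z:[29/2,53/2] -> hit [29/2,19] leaf, test {P2(miss), P7(miss), P8@t=35/2}
  N5 x:[-11,18] y:[49/2,29] z:[16,63/2] -> miss, prune

Summary -> nodes [0, 1, 2, 4, 5]; box-tests=5; leaf-entries=1; first=P8

== RESULT ==
[0, 1, 2, 4, 5]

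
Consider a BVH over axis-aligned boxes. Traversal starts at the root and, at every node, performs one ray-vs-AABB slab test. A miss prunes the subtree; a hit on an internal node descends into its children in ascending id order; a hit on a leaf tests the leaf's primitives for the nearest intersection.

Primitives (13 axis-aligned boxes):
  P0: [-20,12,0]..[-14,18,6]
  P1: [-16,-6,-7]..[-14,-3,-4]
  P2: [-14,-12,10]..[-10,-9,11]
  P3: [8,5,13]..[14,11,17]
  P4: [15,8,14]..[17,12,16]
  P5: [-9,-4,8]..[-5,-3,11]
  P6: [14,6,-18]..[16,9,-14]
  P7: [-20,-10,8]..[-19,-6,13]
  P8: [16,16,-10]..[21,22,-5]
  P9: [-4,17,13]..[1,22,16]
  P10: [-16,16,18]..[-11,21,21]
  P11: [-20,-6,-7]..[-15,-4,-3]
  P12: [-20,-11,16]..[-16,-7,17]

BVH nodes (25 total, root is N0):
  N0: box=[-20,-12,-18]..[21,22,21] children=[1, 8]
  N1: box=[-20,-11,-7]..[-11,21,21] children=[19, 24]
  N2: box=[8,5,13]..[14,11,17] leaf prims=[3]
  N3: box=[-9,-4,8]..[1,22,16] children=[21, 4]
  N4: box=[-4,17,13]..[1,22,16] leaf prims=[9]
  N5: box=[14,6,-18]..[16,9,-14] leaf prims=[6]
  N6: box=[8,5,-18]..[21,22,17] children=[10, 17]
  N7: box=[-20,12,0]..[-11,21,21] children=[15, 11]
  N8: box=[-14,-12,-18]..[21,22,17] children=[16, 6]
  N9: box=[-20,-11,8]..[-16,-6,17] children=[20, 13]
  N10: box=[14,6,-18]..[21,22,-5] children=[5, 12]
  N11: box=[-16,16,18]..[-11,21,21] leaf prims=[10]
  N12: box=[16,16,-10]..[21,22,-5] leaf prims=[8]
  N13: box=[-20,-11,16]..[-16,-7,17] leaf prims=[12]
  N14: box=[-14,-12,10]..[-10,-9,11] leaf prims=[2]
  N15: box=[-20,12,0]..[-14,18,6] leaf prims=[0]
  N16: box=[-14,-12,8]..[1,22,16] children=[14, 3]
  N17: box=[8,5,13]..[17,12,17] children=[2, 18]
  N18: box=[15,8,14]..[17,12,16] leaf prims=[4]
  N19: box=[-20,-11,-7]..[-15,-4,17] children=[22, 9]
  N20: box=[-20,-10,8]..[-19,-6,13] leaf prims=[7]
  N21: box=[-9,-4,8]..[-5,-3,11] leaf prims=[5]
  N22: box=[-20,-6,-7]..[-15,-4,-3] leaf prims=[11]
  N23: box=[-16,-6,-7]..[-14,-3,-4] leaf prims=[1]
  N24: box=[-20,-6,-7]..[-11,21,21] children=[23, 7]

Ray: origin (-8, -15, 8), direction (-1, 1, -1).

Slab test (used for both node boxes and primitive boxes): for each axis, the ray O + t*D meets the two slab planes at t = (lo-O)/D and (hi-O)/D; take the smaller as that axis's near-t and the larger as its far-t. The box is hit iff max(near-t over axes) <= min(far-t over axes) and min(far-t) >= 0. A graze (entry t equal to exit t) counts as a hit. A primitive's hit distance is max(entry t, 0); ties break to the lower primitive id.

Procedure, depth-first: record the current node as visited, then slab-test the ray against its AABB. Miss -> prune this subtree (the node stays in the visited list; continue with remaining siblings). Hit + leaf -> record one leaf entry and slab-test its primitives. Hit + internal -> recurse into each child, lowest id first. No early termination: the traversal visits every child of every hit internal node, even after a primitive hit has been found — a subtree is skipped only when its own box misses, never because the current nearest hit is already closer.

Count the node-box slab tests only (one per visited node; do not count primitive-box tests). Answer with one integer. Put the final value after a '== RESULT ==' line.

Trace the traversal:
N0 x:[-29,12] y:[3,37] z:[-13,26] -> hit [3,12], descend [1, 8]
  N1 x:[3,12] y:[4,36] z:[-13,15] -> hit [4,12], descend [19, 24]
    N19 x:[7,12] y:[4,11] z:[-9,15] -> hit [7,11], descend [9, 22]
      N9 x:[8,12] y:[4,9] z:[-9,0] -> miss, prune
      N22 x:[7,12] y:[9,11] z:[11,15] -> hit [11,11] leaf, test {P11@t=11}
    N24 x:[3,12] y:[9,36] z:[-13,15] -> hit [9,12], descend [7, 23]
      N7 x:[3,12] y:[27,36] z:[-13,8] -> miss, prune
      N23 x:[6,8] y:[9,12] z:[12,15] -> miss, prune
  N8 x:[-29,6] y:[3,37] z:[-9,26] -> hit [3,6], descend [6, 16]
    N6 x:[-29,-16] y:[20,37] z:[-9,26] -> miss, prune
    N16 x:[-9,6] y:[3,37] z:[-8,0] -> miss, prune

Visited [0, 1, 19, 9, 22, 24, 7, 23, 8, 6, 16]. Tests: 11 box, 1 leaf. Nearest: P11.

== RESULT ==
11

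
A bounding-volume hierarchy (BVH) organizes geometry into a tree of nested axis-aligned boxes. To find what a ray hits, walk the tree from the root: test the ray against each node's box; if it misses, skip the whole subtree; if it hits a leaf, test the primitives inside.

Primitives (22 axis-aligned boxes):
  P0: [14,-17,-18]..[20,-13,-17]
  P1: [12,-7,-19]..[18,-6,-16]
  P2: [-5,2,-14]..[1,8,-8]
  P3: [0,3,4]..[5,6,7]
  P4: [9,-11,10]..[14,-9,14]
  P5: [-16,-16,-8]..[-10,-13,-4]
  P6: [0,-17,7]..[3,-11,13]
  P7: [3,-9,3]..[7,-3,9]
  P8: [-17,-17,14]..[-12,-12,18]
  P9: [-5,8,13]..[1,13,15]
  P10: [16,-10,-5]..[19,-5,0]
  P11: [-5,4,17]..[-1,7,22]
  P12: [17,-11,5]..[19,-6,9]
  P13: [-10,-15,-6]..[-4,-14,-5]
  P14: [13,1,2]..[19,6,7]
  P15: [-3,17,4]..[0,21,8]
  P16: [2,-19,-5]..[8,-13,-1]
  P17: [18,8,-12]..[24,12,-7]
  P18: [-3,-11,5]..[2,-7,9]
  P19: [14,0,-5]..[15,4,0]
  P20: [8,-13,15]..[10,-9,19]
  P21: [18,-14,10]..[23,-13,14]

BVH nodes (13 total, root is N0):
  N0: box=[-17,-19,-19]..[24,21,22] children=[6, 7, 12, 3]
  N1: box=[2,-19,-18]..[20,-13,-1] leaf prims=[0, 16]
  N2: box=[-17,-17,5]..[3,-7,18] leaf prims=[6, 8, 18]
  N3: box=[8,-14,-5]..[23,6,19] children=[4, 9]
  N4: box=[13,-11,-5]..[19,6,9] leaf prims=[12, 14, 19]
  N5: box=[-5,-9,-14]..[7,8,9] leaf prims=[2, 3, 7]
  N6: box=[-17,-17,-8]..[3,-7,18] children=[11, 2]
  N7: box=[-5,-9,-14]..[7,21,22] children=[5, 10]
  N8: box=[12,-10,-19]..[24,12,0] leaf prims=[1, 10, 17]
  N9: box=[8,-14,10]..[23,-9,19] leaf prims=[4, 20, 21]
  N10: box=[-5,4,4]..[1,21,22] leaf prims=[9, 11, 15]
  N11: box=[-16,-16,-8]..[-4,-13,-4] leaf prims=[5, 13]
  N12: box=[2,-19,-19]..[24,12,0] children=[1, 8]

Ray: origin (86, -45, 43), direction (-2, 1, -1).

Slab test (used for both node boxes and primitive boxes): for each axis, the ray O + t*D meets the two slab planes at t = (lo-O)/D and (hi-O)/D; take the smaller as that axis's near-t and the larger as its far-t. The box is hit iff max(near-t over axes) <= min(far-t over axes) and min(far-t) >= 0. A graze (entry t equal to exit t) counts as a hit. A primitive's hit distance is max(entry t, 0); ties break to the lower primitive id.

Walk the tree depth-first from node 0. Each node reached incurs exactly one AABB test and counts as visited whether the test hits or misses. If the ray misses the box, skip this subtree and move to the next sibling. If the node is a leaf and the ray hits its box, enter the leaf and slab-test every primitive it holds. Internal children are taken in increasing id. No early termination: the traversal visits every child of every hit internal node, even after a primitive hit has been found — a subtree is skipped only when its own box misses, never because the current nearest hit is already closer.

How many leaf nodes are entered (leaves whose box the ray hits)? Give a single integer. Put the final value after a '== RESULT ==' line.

Walk:
N0 x:[31,103/2] y:[26,66] z:[21,62] -> hit [31,103/2], descend [3, 6, 7, 12]
  N3 x:[63/2,39] y:[31,51] z:[24,48] -> hit [63/2,39], descend [4, 9]
    N4 x:[67/2,73/2] y:[34,51] z:[34,48] -> hit [34,73/2] leaf, test {P12@t=34, P14(miss), P19(miss)}
    N9 x:[63/2,39] y:[31,36] z:[24,33] -> hit [63/2,33] leaf, test {P4(miss), P20(miss), P21@t=63/2}
  N6 x:[83/2,103/2] y:[28,38] z:[25,51] -> miss, prune
  N7 x:[79/2,91/2] y:[36,66] z:[21,57] -> hit [79/2,91/2], descend [5, 10]
    N5 x:[79/2,91/2] y:[36,53] z:[34,57] -> hit [79/2,91/2] leaf, test {P2(miss), P3(miss), P7@t=79/2}
    N10 x:[85/2,91/2] y:[49,66] z:[21,39] -> miss, prune
  N12 x:[31,42] y:[26,57] z:[43,62] -> miss, prune

order=[0, 3, 4, 9, 6, 7, 5, 10, 12]  |boxes|=9  |leaves|=3  hit=P21

== RESULT ==
3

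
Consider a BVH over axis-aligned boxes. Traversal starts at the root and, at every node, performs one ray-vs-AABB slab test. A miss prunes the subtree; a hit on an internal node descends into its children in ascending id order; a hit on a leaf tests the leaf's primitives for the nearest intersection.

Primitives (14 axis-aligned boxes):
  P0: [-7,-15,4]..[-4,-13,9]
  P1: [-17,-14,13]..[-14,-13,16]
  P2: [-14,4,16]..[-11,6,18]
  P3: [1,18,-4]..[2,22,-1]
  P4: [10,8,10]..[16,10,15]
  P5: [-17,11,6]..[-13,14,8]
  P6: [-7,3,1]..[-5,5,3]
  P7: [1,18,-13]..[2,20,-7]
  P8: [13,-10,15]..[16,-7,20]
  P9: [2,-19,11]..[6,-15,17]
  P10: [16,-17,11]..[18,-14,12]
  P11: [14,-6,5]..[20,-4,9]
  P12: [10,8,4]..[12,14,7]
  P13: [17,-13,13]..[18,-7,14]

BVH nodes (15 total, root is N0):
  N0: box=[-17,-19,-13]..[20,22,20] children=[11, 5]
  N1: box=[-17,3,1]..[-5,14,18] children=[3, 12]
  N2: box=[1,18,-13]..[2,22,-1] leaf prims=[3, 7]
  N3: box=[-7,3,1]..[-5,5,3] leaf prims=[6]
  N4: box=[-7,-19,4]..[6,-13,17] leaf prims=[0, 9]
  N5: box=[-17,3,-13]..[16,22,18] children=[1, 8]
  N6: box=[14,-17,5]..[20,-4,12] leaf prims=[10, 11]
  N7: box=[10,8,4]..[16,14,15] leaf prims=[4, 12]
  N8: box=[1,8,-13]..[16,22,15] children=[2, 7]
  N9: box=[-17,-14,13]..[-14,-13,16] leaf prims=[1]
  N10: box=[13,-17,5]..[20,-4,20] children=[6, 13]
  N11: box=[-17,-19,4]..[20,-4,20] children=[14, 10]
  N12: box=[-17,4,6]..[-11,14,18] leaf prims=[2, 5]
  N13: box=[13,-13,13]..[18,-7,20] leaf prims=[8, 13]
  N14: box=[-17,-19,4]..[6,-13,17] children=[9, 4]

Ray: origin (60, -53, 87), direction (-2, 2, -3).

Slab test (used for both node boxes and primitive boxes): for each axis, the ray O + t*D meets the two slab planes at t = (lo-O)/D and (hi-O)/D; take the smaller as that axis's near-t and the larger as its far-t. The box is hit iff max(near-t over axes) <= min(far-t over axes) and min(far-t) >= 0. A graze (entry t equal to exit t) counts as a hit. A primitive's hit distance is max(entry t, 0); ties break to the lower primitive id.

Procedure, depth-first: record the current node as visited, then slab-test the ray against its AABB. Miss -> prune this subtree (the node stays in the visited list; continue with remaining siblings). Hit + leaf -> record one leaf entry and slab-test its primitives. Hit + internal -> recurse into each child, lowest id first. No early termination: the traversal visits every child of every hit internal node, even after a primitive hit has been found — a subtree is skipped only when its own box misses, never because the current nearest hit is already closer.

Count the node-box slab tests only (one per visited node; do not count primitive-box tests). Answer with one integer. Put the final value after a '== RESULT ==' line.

Walk:
N0 x:[20,77/2] y:[17,75/2] z:[67/3,100/3] -> hit [67/3,100/3], descend [5, 11]
  N5 x:[22,77/2] y:[28,75/2] z:[23,100/3] -> hit [28,100/3], descend [1, 8]
    N1 x:[65/2,77/2] y:[28,67/2] z:[23,86/3] -> miss, prune
    N8 x:[22,59/2] y:[61/2,75/2] z:[24,100/3] -> miss, prune
  N11 x:[20,77/2] y:[17,49/2] z:[67/3,83/3] -> hit [67/3,49/2], descend [10, 14]
    N10 x:[20,47/2] y:[18,49/2] z:[67/3,82/3] -> hit [67/3,47/2], descend [6, 13]
      N6 x:[20,23] y:[18,49/2] z:[25,82/3] -> miss, prune
      N13 x:[21,47/2] y:[20,23] z:[67/3,74/3] -> hit [67/3,23] leaf, test {P8@t=67/3, P13(miss)}
    N14 x:[27,77/2] y:[17,20] z:[70/3,83/3] -> miss, prune

9 AABB tests over nodes [0, 5, 1, 8, 11, 10, 6, 13, 14]; 1 leaf entered; closest P8.

== RESULT ==
9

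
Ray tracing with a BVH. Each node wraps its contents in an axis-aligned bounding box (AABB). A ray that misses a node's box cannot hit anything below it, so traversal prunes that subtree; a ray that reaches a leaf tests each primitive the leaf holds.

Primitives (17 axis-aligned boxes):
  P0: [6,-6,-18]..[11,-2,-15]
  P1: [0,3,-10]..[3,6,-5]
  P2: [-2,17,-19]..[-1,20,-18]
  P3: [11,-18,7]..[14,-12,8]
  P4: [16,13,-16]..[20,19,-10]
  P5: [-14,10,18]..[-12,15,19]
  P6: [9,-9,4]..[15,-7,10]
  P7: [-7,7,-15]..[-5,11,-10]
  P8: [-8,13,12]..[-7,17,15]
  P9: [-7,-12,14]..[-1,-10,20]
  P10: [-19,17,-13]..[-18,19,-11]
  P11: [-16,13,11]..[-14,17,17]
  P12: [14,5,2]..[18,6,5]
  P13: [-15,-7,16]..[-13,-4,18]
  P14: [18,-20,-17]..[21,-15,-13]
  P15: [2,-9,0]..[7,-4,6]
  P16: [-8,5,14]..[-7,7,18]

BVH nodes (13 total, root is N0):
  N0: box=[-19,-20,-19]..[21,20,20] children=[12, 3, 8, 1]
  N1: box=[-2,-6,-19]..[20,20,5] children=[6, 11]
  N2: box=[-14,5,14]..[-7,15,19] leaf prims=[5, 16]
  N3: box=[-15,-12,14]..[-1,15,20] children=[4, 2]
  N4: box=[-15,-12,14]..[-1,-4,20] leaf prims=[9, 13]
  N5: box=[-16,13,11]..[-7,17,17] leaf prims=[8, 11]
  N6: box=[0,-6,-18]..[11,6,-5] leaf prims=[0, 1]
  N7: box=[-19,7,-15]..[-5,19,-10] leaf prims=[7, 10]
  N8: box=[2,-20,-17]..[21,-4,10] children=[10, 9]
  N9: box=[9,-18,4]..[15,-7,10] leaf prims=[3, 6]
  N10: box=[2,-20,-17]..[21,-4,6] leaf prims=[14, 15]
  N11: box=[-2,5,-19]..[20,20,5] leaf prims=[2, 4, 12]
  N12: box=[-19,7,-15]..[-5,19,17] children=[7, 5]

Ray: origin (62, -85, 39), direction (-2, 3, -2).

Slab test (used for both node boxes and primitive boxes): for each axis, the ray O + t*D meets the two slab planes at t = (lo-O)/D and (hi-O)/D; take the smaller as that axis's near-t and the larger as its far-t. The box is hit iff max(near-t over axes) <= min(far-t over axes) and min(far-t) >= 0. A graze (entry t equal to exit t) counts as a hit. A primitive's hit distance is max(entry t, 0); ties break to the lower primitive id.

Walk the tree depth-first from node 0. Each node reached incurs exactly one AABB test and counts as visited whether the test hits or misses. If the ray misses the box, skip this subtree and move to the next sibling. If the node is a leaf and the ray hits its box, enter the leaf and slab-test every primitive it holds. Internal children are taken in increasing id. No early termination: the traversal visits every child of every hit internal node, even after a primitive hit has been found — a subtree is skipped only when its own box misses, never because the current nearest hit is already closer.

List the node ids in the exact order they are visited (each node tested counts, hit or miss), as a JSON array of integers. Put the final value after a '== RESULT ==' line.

Traverse from the root:
N0 x:[41/2,81/2] y:[65/3,35] z:[19/2,29] -> hit [65/3,29], descend [1, 3, 8, 12]
  N1 x:[21,32] y:[79/3,35] z:[17,29] -> hit [79/3,29], descend [6, 11]
    N6 x:[51/2,31] y:[79/3,91/3] z:[22,57/2] -> hit [79/3,57/2] leaf, test {P0@t=27, P1(miss)}
    N11 x:[21,32] y:[30,35] z:[17,29] -> miss, prune
  N3 x:[63/2,77/2] y:[73/3,100/3] z:[19/2,25/2] -> miss, prune
  N8 x:[41/2,30] y:[65/3,27] z:[29/2,28] -> hit [65/3,27], descend [9, 10]
    N9 x:[47/2,53/2] y:[67/3,26] z:[29/2,35/2] -> miss, prune
    N10 x:[41/2,30] y:[65/3,27] z:[33/2,28] -> hit [65/3,27] leaf, test {P14(miss), P15(miss)}
  N12 x:[67/2,81/2] y:[92/3,104/3] z:[11,27] -> miss, prune

Visited [0, 1, 6, 11, 3, 8, 9, 10, 12]. Tests: 9 box, 2 leaf. Nearest: P0.

== RESULT ==
[0, 1, 6, 11, 3, 8, 9, 10, 12]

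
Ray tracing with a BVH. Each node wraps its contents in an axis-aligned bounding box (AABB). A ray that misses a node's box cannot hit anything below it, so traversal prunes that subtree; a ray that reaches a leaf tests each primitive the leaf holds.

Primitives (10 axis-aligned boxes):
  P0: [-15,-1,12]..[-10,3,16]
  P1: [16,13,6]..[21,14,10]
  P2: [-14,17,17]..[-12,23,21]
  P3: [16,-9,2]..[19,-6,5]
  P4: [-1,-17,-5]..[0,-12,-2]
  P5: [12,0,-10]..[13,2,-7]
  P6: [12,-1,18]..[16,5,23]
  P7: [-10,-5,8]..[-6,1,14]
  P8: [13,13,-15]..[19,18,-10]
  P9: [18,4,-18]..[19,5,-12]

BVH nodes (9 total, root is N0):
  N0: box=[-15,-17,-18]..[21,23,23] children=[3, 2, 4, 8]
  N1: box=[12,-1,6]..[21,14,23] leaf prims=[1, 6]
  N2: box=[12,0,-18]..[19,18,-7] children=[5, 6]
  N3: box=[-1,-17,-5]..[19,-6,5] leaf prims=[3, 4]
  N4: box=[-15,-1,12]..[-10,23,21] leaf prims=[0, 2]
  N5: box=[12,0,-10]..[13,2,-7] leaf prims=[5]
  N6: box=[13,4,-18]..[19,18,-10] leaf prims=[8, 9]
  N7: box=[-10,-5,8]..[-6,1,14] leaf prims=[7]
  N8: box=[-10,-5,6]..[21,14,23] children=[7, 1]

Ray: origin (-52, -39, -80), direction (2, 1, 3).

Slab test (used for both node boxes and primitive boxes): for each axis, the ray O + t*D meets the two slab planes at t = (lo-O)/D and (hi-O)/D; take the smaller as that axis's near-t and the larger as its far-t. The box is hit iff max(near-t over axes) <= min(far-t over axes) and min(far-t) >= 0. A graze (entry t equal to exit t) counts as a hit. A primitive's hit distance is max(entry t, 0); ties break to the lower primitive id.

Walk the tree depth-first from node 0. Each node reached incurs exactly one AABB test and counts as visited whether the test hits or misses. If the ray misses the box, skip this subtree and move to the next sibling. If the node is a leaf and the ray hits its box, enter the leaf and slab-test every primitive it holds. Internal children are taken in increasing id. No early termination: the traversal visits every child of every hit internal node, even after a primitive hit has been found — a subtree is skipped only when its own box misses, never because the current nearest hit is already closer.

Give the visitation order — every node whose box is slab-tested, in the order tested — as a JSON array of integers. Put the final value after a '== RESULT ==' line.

Walk:
N0 x:[37/2,73/2] y:[22,62] z:[62/3,103/3] -> hit [22,103/3], descend [2, 3, 4, 8]
  N2 x:[32,71/2] y:[39,57] z:[62/3,73/3] -> miss, prune
  N3 x:[51/2,71/2] y:[22,33] z:[25,85/3] -> hit [51/2,85/3] leaf, test {P3(miss), P4@t=51/2}
  N4 x:[37/2,21] y:[38,62] z:[92/3,101/3] -> miss, prune
  N8 x:[21,73/2] y:[34,53] z:[86/3,103/3] -> hit [34,103/3], descend [1, 7]
    N1 x:[32,73/2] y:[38,53] z:[86/3,103/3] -> miss, prune
    N7 x:[21,23] y:[34,40] z:[88/3,94/3] -> miss, prune

order=[0, 2, 3, 4, 8, 1, 7]  |boxes|=7  |leaves|=1  hit=P4

== RESULT ==
[0, 2, 3, 4, 8, 1, 7]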